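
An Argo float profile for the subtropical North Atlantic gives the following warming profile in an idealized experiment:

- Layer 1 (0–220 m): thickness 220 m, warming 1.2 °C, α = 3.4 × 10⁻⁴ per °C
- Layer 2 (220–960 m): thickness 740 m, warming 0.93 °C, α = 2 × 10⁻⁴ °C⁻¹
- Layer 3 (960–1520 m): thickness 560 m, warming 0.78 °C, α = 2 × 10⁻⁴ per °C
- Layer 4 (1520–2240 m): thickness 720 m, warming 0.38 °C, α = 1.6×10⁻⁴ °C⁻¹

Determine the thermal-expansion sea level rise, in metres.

Δh ≈ 0.36 m

3.4×10⁻⁴ × 1.2 × 220 = 0.08976 m
220–960 m: 0.93 × 740 × 2×10⁻⁴ = 0.13764 m
560 × 0.78 × 2×10⁻⁴ = 0.08736 m
1520–2240 m: 720 × 1.6×10⁻⁴ × 0.38 = 0.043776 m
Δh = 0.08976 + 0.13764 + 0.08736 + 0.043776 = 0.358536 m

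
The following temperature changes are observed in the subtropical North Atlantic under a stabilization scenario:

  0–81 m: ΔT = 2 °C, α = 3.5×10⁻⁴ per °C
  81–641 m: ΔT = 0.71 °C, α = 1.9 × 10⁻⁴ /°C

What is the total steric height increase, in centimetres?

13.2 cm

81 × 2 × 3.5×10⁻⁴ = 0.05670 m
81–641 m: 560 × 1.9×10⁻⁴ × 0.71 = 0.075544 m
Δh = 0.05670 + 0.075544 = 0.132244 m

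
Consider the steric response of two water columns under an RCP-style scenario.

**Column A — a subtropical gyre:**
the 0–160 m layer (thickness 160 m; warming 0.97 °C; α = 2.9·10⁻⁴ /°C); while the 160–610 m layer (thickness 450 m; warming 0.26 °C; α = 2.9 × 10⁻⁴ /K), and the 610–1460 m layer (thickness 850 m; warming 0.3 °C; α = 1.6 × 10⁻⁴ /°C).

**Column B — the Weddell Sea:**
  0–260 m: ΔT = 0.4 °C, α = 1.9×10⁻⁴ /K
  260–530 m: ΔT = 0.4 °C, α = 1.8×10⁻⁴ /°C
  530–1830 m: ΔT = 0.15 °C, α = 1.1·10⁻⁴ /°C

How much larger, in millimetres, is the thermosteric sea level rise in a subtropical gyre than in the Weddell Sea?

A 2.9×10⁻⁴ × 160 × 0.97 = 0.045008 m
A 450 × 2.9×10⁻⁴ × 0.26 = 0.03393 m
A 1.6×10⁻⁴ × 0.3 × 850 = 0.04080 m
A total: 0.119738 m
B 1.9×10⁻⁴ × 260 × 0.4 = 0.01976 m
B 260–530 m: 1.8×10⁻⁴ × 270 × 0.4 = 0.01944 m
B 1300 × 0.15 × 1.1×10⁻⁴ = 0.02145 m
B total: 0.06065 m
Difference: 0.119738 − 0.06065 = 0.059088 m

Δh_A − Δh_B ≈ 59.1 mm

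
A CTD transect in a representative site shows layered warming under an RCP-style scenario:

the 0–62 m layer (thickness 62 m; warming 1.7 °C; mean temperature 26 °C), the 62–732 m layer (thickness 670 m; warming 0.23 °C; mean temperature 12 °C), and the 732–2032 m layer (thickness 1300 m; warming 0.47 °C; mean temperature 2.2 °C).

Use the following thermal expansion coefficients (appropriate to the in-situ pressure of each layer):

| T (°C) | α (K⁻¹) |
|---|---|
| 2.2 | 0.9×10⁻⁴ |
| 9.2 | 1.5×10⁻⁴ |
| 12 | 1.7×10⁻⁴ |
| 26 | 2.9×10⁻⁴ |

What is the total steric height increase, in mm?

112 mm of thermosteric rise

Layer 1 at 26 °C → α = 2.9×10⁻⁴ K⁻¹
Layer 2 at 12 °C → α = 1.7×10⁻⁴ K⁻¹
Layer 3 at 2.2 °C → α = 0.9×10⁻⁴ K⁻¹
Layer 1: 1.7 × 2.9×10⁻⁴ × 62 = 0.030566 m
0.23 × 1.7×10⁻⁴ × 670 = 0.026197 m
Layer 3: 0.47 × 0.9×10⁻⁴ × 1300 = 0.05499 m
Δh = 0.030566 + 0.026197 + 0.05499 = 0.111753 m ≈ 112 mm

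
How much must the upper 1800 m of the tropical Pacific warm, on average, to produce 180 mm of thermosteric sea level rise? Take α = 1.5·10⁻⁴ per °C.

0.67 °C

ΔT = Δh/(αH) = 0.18 / (1.5×10⁻⁴ × 1800) ≈ 0.6667 °C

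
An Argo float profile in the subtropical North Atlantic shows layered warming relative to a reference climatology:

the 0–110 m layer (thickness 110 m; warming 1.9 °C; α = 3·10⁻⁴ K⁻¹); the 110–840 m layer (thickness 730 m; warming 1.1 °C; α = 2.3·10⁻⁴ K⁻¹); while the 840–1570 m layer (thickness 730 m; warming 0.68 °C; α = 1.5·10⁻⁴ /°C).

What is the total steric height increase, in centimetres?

0–110 m: 3×10⁻⁴ × 110 × 1.9 = 0.06270 m
Layer 2: 1.1 × 730 × 2.3×10⁻⁴ = 0.18469 m
0.68 × 730 × 1.5×10⁻⁴ = 0.07446 m
Δh = 0.06270 + 0.18469 + 0.07446 = 0.32185 m

32.2 cm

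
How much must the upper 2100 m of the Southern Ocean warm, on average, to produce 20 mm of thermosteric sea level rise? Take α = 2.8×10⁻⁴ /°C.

0.0340 °C

ΔT = Δh/(αH) = 0.02 / (2.8×10⁻⁴ × 2100) ≈ 0.03401 °C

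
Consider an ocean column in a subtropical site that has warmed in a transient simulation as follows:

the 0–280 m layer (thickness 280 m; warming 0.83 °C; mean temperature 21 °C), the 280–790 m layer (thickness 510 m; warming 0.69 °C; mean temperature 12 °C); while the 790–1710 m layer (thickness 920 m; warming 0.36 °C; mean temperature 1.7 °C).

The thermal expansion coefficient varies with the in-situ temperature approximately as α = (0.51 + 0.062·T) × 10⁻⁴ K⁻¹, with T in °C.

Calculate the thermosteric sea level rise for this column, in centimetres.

about 10.7 cm

Layer 1: α = (0.51 + 0.062×21)×10⁻⁴ = 1.812×10⁻⁴ K⁻¹
Layer 2: α = (0.51 + 0.062×12)×10⁻⁴ = 1.254×10⁻⁴ K⁻¹
Layer 3: α = (0.51 + 0.062×1.7)×10⁻⁴ = 0.6154×10⁻⁴ K⁻¹
Layer 1: 280 × 0.83 × 1.812×10⁻⁴ = 0.04211088 m
0.69 × 510 × 1.254×10⁻⁴ = 0.04412826 m
0.6154×10⁻⁴ × 0.36 × 920 = 0.020382048 m
Δh = 0.04211088 + 0.04412826 + 0.020382048 = 0.106621188 m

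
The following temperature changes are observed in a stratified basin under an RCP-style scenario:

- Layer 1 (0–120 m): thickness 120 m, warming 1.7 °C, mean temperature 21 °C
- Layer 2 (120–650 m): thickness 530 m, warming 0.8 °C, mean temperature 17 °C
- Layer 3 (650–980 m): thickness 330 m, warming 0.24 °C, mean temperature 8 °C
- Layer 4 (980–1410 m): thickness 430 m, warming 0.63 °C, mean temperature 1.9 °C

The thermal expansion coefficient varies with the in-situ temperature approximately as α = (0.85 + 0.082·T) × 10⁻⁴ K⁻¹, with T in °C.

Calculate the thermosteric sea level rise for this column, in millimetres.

Layer 1: α = (0.85 + 0.082×21)×10⁻⁴ = 2.572×10⁻⁴ K⁻¹
Layer 2: α = (0.85 + 0.082×17)×10⁻⁴ = 2.244×10⁻⁴ K⁻¹
Layer 3: α = (0.85 + 0.082×8)×10⁻⁴ = 1.506×10⁻⁴ K⁻¹
Layer 4: α = (0.85 + 0.082×1.9)×10⁻⁴ = 1.0058×10⁻⁴ K⁻¹
2.572×10⁻⁴ × 1.7 × 120 = 0.0524688 m
530 × 2.244×10⁻⁴ × 0.8 = 0.0951456 m
330 × 0.24 × 1.506×10⁻⁴ = 0.01192752 m
980–1410 m: 0.63 × 430 × 1.0058×10⁻⁴ = 0.027247122 m
Δh = 0.0524688 + 0.0951456 + 0.01192752 + 0.027247122 = 0.186789042 m ≈ 190 mm

190 mm of thermosteric rise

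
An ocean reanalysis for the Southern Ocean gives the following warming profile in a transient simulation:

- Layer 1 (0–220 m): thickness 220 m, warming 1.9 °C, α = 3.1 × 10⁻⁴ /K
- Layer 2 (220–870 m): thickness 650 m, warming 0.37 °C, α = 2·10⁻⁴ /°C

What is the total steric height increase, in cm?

17.8 cm of thermosteric rise

Layer 1: 220 × 3.1×10⁻⁴ × 1.9 = 0.12958 m
220–870 m: 0.37 × 2×10⁻⁴ × 650 = 0.04810 m
Δh = 0.12958 + 0.04810 = 0.17768 m ≈ 17.8 cm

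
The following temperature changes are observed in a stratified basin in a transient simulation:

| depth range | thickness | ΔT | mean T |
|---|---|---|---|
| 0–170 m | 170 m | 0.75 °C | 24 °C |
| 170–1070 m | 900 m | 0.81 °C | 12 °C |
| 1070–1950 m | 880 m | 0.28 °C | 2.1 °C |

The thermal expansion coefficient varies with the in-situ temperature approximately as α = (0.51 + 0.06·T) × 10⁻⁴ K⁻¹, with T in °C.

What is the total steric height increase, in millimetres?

130 mm of thermosteric rise

Layer 1: α = (0.51 + 0.06×24)×10⁻⁴ = 1.95×10⁻⁴ K⁻¹
Layer 2: α = (0.51 + 0.06×12)×10⁻⁴ = 1.23×10⁻⁴ K⁻¹
Layer 3: α = (0.51 + 0.06×2.1)×10⁻⁴ = 0.636×10⁻⁴ K⁻¹
Layer 1: 0.75 × 1.95×10⁻⁴ × 170 = 0.0248625 m
Layer 2: 1.23×10⁻⁴ × 900 × 0.81 = 0.089667 m
1070–1950 m: 880 × 0.636×10⁻⁴ × 0.28 = 0.01567104 m
Δh = 0.0248625 + 0.089667 + 0.01567104 = 0.13020054 m ≈ 130 mm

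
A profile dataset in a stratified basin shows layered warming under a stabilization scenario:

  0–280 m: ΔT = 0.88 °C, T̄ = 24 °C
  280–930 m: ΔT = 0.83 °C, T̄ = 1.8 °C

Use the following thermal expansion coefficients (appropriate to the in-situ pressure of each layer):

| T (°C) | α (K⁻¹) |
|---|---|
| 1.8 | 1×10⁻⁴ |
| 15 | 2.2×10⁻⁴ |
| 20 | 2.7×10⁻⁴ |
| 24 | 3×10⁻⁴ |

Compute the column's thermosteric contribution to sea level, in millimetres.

Δh = 130 mm

Layer 1 at 24 °C → α = 3×10⁻⁴ K⁻¹
Layer 2 at 1.8 °C → α = 1×10⁻⁴ K⁻¹
3×10⁻⁴ × 280 × 0.88 = 0.07392 m
Layer 2: 650 × 1×10⁻⁴ × 0.83 = 0.05395 m
Δh = 0.07392 + 0.05395 = 0.12787 m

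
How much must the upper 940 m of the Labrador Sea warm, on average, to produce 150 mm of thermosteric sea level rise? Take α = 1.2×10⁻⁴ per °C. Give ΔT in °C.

1.33 °C

ΔT = Δh/(αH) = 0.15 / (1.2×10⁻⁴ × 940) ≈ 1.330 °C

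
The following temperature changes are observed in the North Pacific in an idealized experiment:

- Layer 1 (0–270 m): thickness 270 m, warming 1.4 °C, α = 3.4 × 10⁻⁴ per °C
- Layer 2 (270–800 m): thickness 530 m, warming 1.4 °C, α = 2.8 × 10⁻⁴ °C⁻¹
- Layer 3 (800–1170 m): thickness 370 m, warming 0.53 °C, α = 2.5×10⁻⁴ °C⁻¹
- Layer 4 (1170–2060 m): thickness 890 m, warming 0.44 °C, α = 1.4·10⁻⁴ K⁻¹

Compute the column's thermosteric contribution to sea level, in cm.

44 cm of thermosteric rise

Layer 1: 3.4×10⁻⁴ × 1.4 × 270 = 0.12852 m
Layer 2: 1.4 × 2.8×10⁻⁴ × 530 = 0.20776 m
800–1170 m: 0.53 × 2.5×10⁻⁴ × 370 = 0.049025 m
0.44 × 1.4×10⁻⁴ × 890 = 0.054824 m
Δh = 0.12852 + 0.20776 + 0.049025 + 0.054824 = 0.440129 m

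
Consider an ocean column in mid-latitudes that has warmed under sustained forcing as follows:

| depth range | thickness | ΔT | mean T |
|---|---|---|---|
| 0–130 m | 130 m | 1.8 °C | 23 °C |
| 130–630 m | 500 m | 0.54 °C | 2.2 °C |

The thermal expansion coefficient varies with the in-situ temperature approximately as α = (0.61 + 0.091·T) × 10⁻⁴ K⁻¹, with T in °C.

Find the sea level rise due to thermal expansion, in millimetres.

Layer 1: α = (0.61 + 0.091×23)×10⁻⁴ = 2.703×10⁻⁴ K⁻¹
Layer 2: α = (0.61 + 0.091×2.2)×10⁻⁴ = 0.8102×10⁻⁴ K⁻¹
0–130 m: 1.8 × 2.703×10⁻⁴ × 130 = 0.0632502 m
130–630 m: 0.54 × 0.8102×10⁻⁴ × 500 = 0.0218754 m
Δh = 0.0632502 + 0.0218754 = 0.0851256 m ≈ 85 mm

about 85 mm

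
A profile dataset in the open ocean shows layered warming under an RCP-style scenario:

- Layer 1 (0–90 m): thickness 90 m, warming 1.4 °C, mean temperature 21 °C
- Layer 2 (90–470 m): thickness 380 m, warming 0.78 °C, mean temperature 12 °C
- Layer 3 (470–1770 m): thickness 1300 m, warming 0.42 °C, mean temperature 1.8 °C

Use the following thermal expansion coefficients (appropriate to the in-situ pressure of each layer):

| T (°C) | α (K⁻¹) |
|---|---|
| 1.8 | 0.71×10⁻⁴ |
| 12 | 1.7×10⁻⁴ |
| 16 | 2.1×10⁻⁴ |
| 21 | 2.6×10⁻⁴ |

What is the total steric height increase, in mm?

Layer 1 at 21 °C → α = 2.6×10⁻⁴ K⁻¹
Layer 2 at 12 °C → α = 1.7×10⁻⁴ K⁻¹
Layer 3 at 1.8 °C → α = 0.71×10⁻⁴ K⁻¹
2.6×10⁻⁴ × 1.4 × 90 = 0.03276 m
90–470 m: 1.7×10⁻⁴ × 380 × 0.78 = 0.050388 m
0.71×10⁻⁴ × 1300 × 0.42 = 0.038766 m
Δh = 0.03276 + 0.050388 + 0.038766 = 0.121914 m ≈ 120 mm

120 mm of thermosteric rise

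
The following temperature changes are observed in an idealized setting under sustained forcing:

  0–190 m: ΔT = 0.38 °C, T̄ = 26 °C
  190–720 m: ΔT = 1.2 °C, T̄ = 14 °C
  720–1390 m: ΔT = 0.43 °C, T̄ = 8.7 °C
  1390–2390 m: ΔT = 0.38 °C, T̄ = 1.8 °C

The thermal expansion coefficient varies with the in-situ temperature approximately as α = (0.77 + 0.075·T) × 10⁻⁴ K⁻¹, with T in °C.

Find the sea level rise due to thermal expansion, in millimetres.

Layer 1: α = (0.77 + 0.075×26)×10⁻⁴ = 2.72×10⁻⁴ K⁻¹
Layer 2: α = (0.77 + 0.075×14)×10⁻⁴ = 1.82×10⁻⁴ K⁻¹
Layer 3: α = (0.77 + 0.075×8.7)×10⁻⁴ = 1.4225×10⁻⁴ K⁻¹
Layer 4: α = (0.77 + 0.075×1.8)×10⁻⁴ = 0.905×10⁻⁴ K⁻¹
Layer 1: 2.72×10⁻⁴ × 0.38 × 190 = 0.0196384 m
Layer 2: 530 × 1.82×10⁻⁴ × 1.2 = 0.115752 m
720–1390 m: 670 × 1.4225×10⁻⁴ × 0.43 = 0.040982225 m
0.905×10⁻⁴ × 1000 × 0.38 = 0.03439 m
Δh = 0.0196384 + 0.115752 + 0.040982225 + 0.03439 = 0.210762625 m

211 mm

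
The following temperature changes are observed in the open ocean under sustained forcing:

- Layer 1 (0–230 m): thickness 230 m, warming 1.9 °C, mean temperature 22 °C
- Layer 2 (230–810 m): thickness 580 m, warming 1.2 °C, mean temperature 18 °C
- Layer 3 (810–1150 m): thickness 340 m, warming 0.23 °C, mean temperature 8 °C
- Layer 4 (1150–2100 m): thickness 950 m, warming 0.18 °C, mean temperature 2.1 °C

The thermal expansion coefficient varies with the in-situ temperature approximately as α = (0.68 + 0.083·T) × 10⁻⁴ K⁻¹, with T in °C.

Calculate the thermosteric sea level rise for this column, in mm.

Layer 1: α = (0.68 + 0.083×22)×10⁻⁴ = 2.506×10⁻⁴ K⁻¹
Layer 2: α = (0.68 + 0.083×18)×10⁻⁴ = 2.174×10⁻⁴ K⁻¹
Layer 3: α = (0.68 + 0.083×8)×10⁻⁴ = 1.344×10⁻⁴ K⁻¹
Layer 4: α = (0.68 + 0.083×2.1)×10⁻⁴ = 0.8543×10⁻⁴ K⁻¹
Layer 1: 2.506×10⁻⁴ × 230 × 1.9 = 0.1095122 m
1.2 × 580 × 2.174×10⁻⁴ = 0.1513104 m
810–1150 m: 340 × 1.344×10⁻⁴ × 0.23 = 0.01051008 m
Layer 4: 0.18 × 0.8543×10⁻⁴ × 950 = 0.01460853 m
Δh = 0.1095122 + 0.1513104 + 0.01051008 + 0.01460853 = 0.28594121 m

Δh = 290 mm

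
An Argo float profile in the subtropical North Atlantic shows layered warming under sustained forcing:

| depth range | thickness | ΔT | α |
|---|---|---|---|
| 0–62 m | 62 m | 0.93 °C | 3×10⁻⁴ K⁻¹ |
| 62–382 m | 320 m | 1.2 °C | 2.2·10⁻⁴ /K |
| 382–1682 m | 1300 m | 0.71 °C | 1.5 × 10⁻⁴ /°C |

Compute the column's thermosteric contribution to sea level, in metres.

0.93 × 62 × 3×10⁻⁴ = 0.017298 m
1.2 × 320 × 2.2×10⁻⁴ = 0.08448 m
382–1682 m: 1300 × 1.5×10⁻⁴ × 0.71 = 0.13845 m
Δh = 0.017298 + 0.08448 + 0.13845 = 0.240228 m

about 0.240 m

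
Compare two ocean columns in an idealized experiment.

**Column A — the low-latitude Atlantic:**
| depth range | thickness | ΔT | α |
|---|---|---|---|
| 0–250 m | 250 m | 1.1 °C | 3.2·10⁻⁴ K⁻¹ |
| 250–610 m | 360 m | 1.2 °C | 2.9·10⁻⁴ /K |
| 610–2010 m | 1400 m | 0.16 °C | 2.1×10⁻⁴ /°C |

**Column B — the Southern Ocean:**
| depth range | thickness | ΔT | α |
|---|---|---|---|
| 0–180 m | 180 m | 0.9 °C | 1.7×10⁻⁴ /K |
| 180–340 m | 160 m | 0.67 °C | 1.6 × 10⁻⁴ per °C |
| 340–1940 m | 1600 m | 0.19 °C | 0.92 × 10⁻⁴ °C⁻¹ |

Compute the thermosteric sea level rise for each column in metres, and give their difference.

Δh_A ≈ 0.26 m, Δh_B ≈ 0.073 m; difference ≈ 0.19 m

A Layer 1: 1.1 × 250 × 3.2×10⁻⁴ = 0.08800 m
A 1.2 × 360 × 2.9×10⁻⁴ = 0.12528 m
A 610–2010 m: 2.1×10⁻⁴ × 0.16 × 1400 = 0.04704 m
A total: 0.26032 m
B 0–180 m: 180 × 0.9 × 1.7×10⁻⁴ = 0.02754 m
B Layer 2: 0.67 × 1.6×10⁻⁴ × 160 = 0.017152 m
B 340–1940 m: 1600 × 0.92×10⁻⁴ × 0.19 = 0.027968 m
B total: 0.07266 m
Difference: 0.26032 − 0.07266 = 0.18766 m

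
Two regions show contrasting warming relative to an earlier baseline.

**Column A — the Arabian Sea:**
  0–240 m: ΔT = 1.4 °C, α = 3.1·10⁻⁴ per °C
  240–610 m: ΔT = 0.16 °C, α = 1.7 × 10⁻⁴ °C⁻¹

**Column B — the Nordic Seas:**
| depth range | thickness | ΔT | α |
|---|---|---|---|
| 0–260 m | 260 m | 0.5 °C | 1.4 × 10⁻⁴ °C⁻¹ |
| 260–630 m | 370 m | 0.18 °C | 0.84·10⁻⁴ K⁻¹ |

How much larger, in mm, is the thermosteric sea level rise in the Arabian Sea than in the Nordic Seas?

Δh_A − Δh_B ≈ 90 mm

A Layer 1: 3.1×10⁻⁴ × 240 × 1.4 = 0.10416 m
A Layer 2: 1.7×10⁻⁴ × 370 × 0.16 = 0.010064 m
A total: 0.114224 m
B 0–260 m: 1.4×10⁻⁴ × 0.5 × 260 = 0.01820 m
B Layer 2: 370 × 0.84×10⁻⁴ × 0.18 = 0.0055944 m
B total: 0.0237944 m
Difference: 0.114224 − 0.0237944 = 0.0904296 m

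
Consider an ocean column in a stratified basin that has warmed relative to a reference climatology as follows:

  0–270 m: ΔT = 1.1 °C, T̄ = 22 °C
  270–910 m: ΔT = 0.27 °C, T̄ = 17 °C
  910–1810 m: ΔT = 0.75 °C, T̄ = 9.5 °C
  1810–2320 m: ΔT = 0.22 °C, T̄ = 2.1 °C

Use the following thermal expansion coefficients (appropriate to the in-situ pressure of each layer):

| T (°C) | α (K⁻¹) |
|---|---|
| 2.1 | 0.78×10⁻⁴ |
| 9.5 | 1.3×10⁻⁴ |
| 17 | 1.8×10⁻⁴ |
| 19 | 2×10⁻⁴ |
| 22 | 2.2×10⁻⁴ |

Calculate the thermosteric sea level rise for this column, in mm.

about 190 mm

Layer 1 at 22 °C → α = 2.2×10⁻⁴ K⁻¹
Layer 2 at 17 °C → α = 1.8×10⁻⁴ K⁻¹
Layer 3 at 9.5 °C → α = 1.3×10⁻⁴ K⁻¹
Layer 4 at 2.1 °C → α = 0.78×10⁻⁴ K⁻¹
1.1 × 270 × 2.2×10⁻⁴ = 0.06534 m
640 × 0.27 × 1.8×10⁻⁴ = 0.031104 m
Layer 3: 0.75 × 900 × 1.3×10⁻⁴ = 0.08775 m
0.78×10⁻⁴ × 0.22 × 510 = 0.0087516 m
Δh = 0.06534 + 0.031104 + 0.08775 + 0.0087516 = 0.1929456 m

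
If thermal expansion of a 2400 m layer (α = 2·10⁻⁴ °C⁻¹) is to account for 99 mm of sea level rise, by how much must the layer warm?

ΔT = Δh/(αH) = 0.099 / (2×10⁻⁴ × 2400) ≈ 0.2063 K

about 0.206 K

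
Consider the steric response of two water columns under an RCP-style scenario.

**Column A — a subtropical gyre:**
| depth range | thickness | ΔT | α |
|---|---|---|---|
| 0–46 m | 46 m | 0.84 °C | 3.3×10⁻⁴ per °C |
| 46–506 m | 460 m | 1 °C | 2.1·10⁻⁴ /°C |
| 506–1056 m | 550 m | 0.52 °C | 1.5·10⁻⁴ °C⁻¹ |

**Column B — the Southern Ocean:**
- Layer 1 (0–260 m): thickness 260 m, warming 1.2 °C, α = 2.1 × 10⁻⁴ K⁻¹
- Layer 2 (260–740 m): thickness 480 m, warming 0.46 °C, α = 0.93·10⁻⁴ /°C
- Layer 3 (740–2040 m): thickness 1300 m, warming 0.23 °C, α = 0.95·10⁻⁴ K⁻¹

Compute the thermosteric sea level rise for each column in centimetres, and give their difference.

A 46 × 0.84 × 3.3×10⁻⁴ = 0.0127512 m
A 46–506 m: 2.1×10⁻⁴ × 1 × 460 = 0.09660 m
A 0.52 × 550 × 1.5×10⁻⁴ = 0.04290 m
A total: 0.1522512 m
B Layer 1: 2.1×10⁻⁴ × 260 × 1.2 = 0.06552 m
B 260–740 m: 0.46 × 480 × 0.93×10⁻⁴ = 0.0205344 m
B 0.23 × 1300 × 0.95×10⁻⁴ = 0.028405 m
B total: 0.1144594 m
Difference: 0.1522512 − 0.1144594 = 0.0377918 m

Δh_A ≈ 15.2 cm, Δh_B ≈ 11.4 cm; difference ≈ 3.78 cm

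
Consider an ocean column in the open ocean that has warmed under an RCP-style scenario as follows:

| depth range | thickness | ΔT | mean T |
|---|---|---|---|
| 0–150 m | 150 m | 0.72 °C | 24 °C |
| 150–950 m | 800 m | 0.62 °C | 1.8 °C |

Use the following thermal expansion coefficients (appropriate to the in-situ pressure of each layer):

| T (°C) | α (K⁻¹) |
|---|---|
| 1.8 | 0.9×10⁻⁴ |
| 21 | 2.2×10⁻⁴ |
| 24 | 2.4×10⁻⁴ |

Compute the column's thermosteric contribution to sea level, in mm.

70.6 mm of thermosteric rise

Layer 1 at 24 °C → α = 2.4×10⁻⁴ K⁻¹
Layer 2 at 1.8 °C → α = 0.9×10⁻⁴ K⁻¹
2.4×10⁻⁴ × 150 × 0.72 = 0.02592 m
Layer 2: 800 × 0.62 × 0.9×10⁻⁴ = 0.04464 m
Δh = 0.02592 + 0.04464 = 0.07056 m ≈ 70.6 mm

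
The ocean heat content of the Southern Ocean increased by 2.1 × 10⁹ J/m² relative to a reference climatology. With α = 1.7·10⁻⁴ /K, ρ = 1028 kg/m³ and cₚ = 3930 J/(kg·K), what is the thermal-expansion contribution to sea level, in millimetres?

Δh = αQ/(ρcₚ) = 1.7×10⁻⁴ × 2.1×10⁹ / (1028 × 3930) ≈ 0.088365 m

88.4 mm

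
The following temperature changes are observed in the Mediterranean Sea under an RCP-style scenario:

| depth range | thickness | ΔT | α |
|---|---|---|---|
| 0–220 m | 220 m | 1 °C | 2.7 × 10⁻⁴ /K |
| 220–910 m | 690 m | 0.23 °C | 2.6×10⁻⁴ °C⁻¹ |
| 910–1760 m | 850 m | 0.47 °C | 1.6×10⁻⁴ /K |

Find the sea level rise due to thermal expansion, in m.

1 × 2.7×10⁻⁴ × 220 = 0.05940 m
Layer 2: 2.6×10⁻⁴ × 0.23 × 690 = 0.041262 m
850 × 0.47 × 1.6×10⁻⁴ = 0.06392 m
Δh = 0.05940 + 0.041262 + 0.06392 = 0.164582 m

Δh = 0.16 m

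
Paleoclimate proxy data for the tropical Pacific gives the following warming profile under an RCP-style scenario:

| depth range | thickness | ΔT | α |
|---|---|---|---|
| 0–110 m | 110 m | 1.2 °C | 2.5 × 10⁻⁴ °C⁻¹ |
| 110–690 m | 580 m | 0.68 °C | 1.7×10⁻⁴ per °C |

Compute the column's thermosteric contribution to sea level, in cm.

1.2 × 2.5×10⁻⁴ × 110 = 0.03300 m
1.7×10⁻⁴ × 580 × 0.68 = 0.067048 m
Δh = 0.03300 + 0.067048 = 0.100048 m

10 cm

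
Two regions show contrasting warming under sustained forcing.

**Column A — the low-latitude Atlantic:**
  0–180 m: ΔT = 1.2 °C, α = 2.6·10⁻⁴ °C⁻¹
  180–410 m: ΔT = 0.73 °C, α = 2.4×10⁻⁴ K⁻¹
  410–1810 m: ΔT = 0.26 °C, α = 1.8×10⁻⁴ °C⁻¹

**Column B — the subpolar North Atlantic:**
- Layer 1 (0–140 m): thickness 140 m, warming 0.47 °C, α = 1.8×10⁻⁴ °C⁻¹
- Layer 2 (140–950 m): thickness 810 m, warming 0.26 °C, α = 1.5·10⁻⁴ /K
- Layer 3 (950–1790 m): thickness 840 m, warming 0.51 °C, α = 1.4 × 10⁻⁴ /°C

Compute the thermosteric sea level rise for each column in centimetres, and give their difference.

A 0–180 m: 2.6×10⁻⁴ × 1.2 × 180 = 0.05616 m
A 180–410 m: 2.4×10⁻⁴ × 0.73 × 230 = 0.040296 m
A 410–1810 m: 1.8×10⁻⁴ × 0.26 × 1400 = 0.06552 m
A total: 0.161976 m
B 0.47 × 140 × 1.8×10⁻⁴ = 0.011844 m
B 810 × 0.26 × 1.5×10⁻⁴ = 0.03159 m
B 0.51 × 1.4×10⁻⁴ × 840 = 0.059976 m
B total: 0.10341 m
Difference: 0.161976 − 0.10341 = 0.058566 m

A: 16.2 cm; B: 10.3 cm; difference 5.86 cm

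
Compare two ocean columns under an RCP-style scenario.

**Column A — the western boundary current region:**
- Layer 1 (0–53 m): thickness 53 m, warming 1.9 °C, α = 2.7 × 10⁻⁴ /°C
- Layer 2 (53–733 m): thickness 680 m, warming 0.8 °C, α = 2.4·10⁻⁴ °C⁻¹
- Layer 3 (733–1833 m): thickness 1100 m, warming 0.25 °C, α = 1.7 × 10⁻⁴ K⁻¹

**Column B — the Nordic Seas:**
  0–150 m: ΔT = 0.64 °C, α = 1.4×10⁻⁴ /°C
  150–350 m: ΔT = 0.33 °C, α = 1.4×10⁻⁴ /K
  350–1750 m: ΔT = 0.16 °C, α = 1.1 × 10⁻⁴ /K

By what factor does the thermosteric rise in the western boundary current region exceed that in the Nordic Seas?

a factor of 4.3

A Layer 1: 2.7×10⁻⁴ × 53 × 1.9 = 0.027189 m
A Layer 2: 0.8 × 2.4×10⁻⁴ × 680 = 0.13056 m
A 733–1833 m: 1100 × 1.7×10⁻⁴ × 0.25 = 0.04675 m
A total: 0.204499 m
B 0.64 × 1.4×10⁻⁴ × 150 = 0.01344 m
B Layer 2: 1.4×10⁻⁴ × 0.33 × 200 = 0.00924 m
B Layer 3: 1.1×10⁻⁴ × 1400 × 0.16 = 0.02464 m
B total: 0.04732 m
Ratio: 0.204499 / 0.04732 ≈ 4.322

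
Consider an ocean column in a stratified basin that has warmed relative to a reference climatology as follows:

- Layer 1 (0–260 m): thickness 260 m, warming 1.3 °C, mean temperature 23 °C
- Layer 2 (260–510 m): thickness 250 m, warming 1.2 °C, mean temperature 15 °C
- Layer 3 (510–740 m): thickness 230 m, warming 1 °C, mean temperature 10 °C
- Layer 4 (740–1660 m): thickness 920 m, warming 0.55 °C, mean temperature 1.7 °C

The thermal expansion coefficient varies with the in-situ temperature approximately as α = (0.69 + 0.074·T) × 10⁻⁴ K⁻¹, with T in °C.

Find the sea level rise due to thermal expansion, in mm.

Layer 1: α = (0.69 + 0.074×23)×10⁻⁴ = 2.392×10⁻⁴ K⁻¹
Layer 2: α = (0.69 + 0.074×15)×10⁻⁴ = 1.8×10⁻⁴ K⁻¹
Layer 3: α = (0.69 + 0.074×10)×10⁻⁴ = 1.43×10⁻⁴ K⁻¹
Layer 4: α = (0.69 + 0.074×1.7)×10⁻⁴ = 0.8158×10⁻⁴ K⁻¹
1.3 × 2.392×10⁻⁴ × 260 = 0.0808496 m
260–510 m: 1.8×10⁻⁴ × 1.2 × 250 = 0.05400 m
Layer 3: 1 × 1.43×10⁻⁴ × 230 = 0.03289 m
0.55 × 920 × 0.8158×10⁻⁴ = 0.04127948 m
Δh = 0.0808496 + 0.05400 + 0.03289 + 0.04127948 = 0.20901908 m

Δh ≈ 210 mm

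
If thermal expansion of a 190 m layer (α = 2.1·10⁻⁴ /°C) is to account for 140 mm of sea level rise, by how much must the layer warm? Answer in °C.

ΔT = Δh/(αH) = 0.14 / (2.1×10⁻⁴ × 190) ≈ 3.509 °C

about 3.5 °C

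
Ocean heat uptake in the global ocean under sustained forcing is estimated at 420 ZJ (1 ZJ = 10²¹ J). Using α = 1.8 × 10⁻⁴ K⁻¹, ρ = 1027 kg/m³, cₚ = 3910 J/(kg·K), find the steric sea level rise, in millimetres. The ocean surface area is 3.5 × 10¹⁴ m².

Δh ≈ 54 mm

Per unit area: Q = 420×10²¹ / (3.5×10¹⁴) = 1.2×10⁹ J/m²
Δh = αQ/(ρcₚ) = 1.8×10⁻⁴ × 1.2×10⁹ / (1027 × 3910) ≈ 0.053791 m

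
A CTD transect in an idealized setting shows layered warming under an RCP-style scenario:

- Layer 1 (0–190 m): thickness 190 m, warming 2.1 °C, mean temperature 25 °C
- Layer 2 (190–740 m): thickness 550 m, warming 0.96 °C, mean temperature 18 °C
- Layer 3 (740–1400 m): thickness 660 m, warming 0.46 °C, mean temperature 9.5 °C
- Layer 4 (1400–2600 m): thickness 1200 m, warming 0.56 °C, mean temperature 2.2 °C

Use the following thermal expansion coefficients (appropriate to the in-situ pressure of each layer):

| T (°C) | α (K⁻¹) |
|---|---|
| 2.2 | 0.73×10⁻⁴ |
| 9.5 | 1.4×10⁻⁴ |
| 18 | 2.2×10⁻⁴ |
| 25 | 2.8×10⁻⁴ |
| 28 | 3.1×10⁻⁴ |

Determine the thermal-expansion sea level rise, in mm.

Δh ≈ 319 mm

Layer 1 at 25 °C → α = 2.8×10⁻⁴ K⁻¹
Layer 2 at 18 °C → α = 2.2×10⁻⁴ K⁻¹
Layer 3 at 9.5 °C → α = 1.4×10⁻⁴ K⁻¹
Layer 4 at 2.2 °C → α = 0.73×10⁻⁴ K⁻¹
0–190 m: 2.8×10⁻⁴ × 190 × 2.1 = 0.11172 m
550 × 0.96 × 2.2×10⁻⁴ = 0.11616 m
0.46 × 660 × 1.4×10⁻⁴ = 0.042504 m
0.56 × 0.73×10⁻⁴ × 1200 = 0.049056 m
Δh = 0.11172 + 0.11616 + 0.042504 + 0.049056 = 0.31944 m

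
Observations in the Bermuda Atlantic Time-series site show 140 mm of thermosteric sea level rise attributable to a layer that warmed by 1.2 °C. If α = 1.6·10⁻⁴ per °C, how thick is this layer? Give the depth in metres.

about 729 m

H = Δh/(αΔT) = 0.14 / (1.6×10⁻⁴ × 1.2) ≈ 729.2 m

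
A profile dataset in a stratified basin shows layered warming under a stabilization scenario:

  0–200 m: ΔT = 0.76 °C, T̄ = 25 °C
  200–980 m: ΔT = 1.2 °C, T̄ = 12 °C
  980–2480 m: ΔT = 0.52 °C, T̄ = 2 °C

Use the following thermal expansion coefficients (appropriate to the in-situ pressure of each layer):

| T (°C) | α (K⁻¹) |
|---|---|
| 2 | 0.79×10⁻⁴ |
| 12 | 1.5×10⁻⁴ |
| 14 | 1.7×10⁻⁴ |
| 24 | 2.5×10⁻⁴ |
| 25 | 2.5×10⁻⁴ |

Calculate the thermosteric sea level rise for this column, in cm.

Δh ≈ 24.0 cm

Layer 1 at 25 °C → α = 2.5×10⁻⁴ K⁻¹
Layer 2 at 12 °C → α = 1.5×10⁻⁴ K⁻¹
Layer 3 at 2 °C → α = 0.79×10⁻⁴ K⁻¹
Layer 1: 200 × 2.5×10⁻⁴ × 0.76 = 0.03800 m
1.5×10⁻⁴ × 1.2 × 780 = 0.14040 m
980–2480 m: 0.79×10⁻⁴ × 1500 × 0.52 = 0.06162 m
Δh = 0.03800 + 0.14040 + 0.06162 = 0.24002 m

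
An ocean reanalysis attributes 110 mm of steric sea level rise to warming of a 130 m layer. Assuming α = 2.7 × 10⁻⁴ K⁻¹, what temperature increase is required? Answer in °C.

about 3.1 °C

ΔT = Δh/(αH) = 0.11 / (2.7×10⁻⁴ × 130) ≈ 3.134 °C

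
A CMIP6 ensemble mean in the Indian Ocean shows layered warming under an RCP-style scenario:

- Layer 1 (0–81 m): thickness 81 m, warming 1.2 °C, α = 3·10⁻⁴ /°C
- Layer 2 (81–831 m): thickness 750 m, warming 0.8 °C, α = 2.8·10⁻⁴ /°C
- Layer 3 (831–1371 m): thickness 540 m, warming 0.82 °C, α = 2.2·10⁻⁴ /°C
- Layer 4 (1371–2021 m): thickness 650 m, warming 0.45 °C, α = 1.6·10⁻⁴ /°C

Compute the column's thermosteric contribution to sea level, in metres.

about 0.34 m

3×10⁻⁴ × 1.2 × 81 = 0.02916 m
750 × 0.8 × 2.8×10⁻⁴ = 0.16800 m
831–1371 m: 2.2×10⁻⁴ × 540 × 0.82 = 0.097416 m
Layer 4: 0.45 × 1.6×10⁻⁴ × 650 = 0.04680 m
Δh = 0.02916 + 0.16800 + 0.097416 + 0.04680 = 0.341376 m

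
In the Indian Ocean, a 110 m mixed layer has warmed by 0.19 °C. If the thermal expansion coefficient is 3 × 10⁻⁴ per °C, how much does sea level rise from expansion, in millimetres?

Δh = αΔT·H = 3×10⁻⁴ × 0.19 × 110 = 0.00627 m

Δh = 6.27 mm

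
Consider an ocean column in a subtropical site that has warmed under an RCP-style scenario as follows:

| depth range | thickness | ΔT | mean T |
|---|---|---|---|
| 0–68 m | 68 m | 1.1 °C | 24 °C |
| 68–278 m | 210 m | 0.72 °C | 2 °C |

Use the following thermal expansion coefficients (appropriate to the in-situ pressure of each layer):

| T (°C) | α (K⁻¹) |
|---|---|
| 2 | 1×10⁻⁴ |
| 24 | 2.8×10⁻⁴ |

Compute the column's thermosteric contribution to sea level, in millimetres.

36.1 mm

Layer 1 at 24 °C → α = 2.8×10⁻⁴ K⁻¹
Layer 2 at 2 °C → α = 1×10⁻⁴ K⁻¹
Layer 1: 1.1 × 2.8×10⁻⁴ × 68 = 0.020944 m
68–278 m: 210 × 0.72 × 1×10⁻⁴ = 0.01512 m
Δh = 0.020944 + 0.01512 = 0.036064 m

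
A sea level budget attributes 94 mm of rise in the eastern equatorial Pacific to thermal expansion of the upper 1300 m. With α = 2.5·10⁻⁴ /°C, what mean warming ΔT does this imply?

about 0.289 °C

ΔT = Δh/(αH) = 0.094 / (2.5×10⁻⁴ × 1300) ≈ 0.2892 °C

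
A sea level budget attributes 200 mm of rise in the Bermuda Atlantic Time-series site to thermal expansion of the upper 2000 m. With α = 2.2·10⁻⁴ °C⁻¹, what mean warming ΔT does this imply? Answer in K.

ΔT ≈ 0.455 K

ΔT = Δh/(αH) = 0.2 / (2.2×10⁻⁴ × 2000) ≈ 0.4545 K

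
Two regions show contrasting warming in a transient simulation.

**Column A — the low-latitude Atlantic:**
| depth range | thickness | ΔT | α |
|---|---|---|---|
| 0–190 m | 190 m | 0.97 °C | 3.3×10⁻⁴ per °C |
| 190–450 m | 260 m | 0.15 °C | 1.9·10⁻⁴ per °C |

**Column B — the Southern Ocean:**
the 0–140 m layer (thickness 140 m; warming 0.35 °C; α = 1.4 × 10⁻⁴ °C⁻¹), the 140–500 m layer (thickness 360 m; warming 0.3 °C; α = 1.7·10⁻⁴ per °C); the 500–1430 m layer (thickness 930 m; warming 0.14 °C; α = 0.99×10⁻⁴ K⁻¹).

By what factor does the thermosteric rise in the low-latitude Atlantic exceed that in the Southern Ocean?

1.79

A Layer 1: 3.3×10⁻⁴ × 0.97 × 190 = 0.060819 m
A 190–450 m: 0.15 × 1.9×10⁻⁴ × 260 = 0.00741 m
A total: 0.068229 m
B Layer 1: 140 × 1.4×10⁻⁴ × 0.35 = 0.00686 m
B Layer 2: 360 × 0.3 × 1.7×10⁻⁴ = 0.01836 m
B Layer 3: 0.99×10⁻⁴ × 930 × 0.14 = 0.0128898 m
B total: 0.0381098 m
Ratio: 0.068229 / 0.0381098 ≈ 1.790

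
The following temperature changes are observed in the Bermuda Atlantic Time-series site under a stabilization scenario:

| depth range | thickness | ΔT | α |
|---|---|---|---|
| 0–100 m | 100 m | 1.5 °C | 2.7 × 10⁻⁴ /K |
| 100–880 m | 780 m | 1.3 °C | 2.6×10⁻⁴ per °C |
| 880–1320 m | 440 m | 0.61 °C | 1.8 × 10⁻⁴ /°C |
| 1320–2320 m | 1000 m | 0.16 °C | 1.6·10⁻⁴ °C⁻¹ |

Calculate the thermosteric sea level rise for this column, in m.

0.378 m

0–100 m: 2.7×10⁻⁴ × 100 × 1.5 = 0.04050 m
Layer 2: 1.3 × 780 × 2.6×10⁻⁴ = 0.26364 m
880–1320 m: 0.61 × 1.8×10⁻⁴ × 440 = 0.048312 m
1320–2320 m: 1.6×10⁻⁴ × 1000 × 0.16 = 0.02560 m
Δh = 0.04050 + 0.26364 + 0.048312 + 0.02560 = 0.378052 m ≈ 0.378 m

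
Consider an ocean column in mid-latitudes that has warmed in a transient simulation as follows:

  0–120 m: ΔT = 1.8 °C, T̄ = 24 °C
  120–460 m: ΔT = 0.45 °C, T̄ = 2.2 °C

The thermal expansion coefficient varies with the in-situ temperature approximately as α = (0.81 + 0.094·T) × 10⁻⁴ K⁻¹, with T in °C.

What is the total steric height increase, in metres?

Layer 1: α = (0.81 + 0.094×24)×10⁻⁴ = 3.066×10⁻⁴ K⁻¹
Layer 2: α = (0.81 + 0.094×2.2)×10⁻⁴ = 1.0168×10⁻⁴ K⁻¹
Layer 1: 1.8 × 120 × 3.066×10⁻⁴ = 0.0662256 m
0.45 × 340 × 1.0168×10⁻⁴ = 0.01555704 m
Δh = 0.0662256 + 0.01555704 = 0.08178264 m ≈ 0.0818 m

Δh = 0.0818 m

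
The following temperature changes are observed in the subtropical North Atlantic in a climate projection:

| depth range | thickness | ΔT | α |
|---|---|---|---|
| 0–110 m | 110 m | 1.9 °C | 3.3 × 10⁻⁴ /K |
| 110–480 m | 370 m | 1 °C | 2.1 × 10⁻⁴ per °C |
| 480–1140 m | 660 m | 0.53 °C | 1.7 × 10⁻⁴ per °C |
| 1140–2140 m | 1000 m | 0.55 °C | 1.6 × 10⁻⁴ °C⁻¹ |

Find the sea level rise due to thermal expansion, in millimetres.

about 294 mm

0–110 m: 110 × 3.3×10⁻⁴ × 1.9 = 0.06897 m
1 × 2.1×10⁻⁴ × 370 = 0.07770 m
Layer 3: 0.53 × 660 × 1.7×10⁻⁴ = 0.059466 m
Layer 4: 1000 × 0.55 × 1.6×10⁻⁴ = 0.08800 m
Δh = 0.06897 + 0.07770 + 0.059466 + 0.08800 = 0.294136 m ≈ 294 mm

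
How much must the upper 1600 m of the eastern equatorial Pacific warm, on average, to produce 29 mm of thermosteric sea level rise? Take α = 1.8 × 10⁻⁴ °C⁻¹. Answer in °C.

ΔT = Δh/(αH) = 0.029 / (1.8×10⁻⁴ × 1600) ≈ 0.1007 °C

about 0.101 °C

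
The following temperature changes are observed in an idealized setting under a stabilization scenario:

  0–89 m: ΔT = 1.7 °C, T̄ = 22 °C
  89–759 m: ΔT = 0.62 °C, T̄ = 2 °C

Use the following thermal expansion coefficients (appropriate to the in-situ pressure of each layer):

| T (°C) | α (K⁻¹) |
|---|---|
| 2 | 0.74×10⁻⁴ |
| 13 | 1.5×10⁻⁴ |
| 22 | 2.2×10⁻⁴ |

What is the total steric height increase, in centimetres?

Layer 1 at 22 °C → α = 2.2×10⁻⁴ K⁻¹
Layer 2 at 2 °C → α = 0.74×10⁻⁴ K⁻¹
1.7 × 2.2×10⁻⁴ × 89 = 0.033286 m
0.62 × 0.74×10⁻⁴ × 670 = 0.0307396 m
Δh = 0.033286 + 0.0307396 = 0.0640256 m

6.40 cm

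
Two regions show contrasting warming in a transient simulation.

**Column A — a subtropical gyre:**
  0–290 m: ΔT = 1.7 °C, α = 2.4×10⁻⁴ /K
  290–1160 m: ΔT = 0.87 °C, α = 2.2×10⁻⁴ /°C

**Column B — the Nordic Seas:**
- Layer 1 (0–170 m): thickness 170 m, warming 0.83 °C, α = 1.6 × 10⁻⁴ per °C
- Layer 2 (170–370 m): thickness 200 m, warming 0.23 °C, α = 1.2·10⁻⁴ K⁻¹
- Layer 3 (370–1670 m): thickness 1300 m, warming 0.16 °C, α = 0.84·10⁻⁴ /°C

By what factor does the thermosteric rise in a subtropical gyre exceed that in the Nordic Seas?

A Layer 1: 290 × 1.7 × 2.4×10⁻⁴ = 0.11832 m
A 290–1160 m: 0.87 × 2.2×10⁻⁴ × 870 = 0.166518 m
A total: 0.284838 m
B 0–170 m: 170 × 1.6×10⁻⁴ × 0.83 = 0.022576 m
B Layer 2: 0.23 × 1.2×10⁻⁴ × 200 = 0.00552 m
B 370–1670 m: 0.84×10⁻⁴ × 0.16 × 1300 = 0.017472 m
B total: 0.045568 m
Ratio: 0.284838 / 0.045568 ≈ 6.251

≈ 6.3×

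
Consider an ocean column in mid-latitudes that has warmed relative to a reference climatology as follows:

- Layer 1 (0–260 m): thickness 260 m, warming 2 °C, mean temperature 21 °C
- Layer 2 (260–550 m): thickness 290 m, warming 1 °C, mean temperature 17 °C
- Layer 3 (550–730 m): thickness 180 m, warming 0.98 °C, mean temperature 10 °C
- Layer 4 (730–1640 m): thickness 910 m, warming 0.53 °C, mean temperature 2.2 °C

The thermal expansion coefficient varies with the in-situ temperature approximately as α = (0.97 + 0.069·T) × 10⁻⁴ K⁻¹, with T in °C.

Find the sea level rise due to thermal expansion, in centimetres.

Layer 1: α = (0.97 + 0.069×21)×10⁻⁴ = 2.419×10⁻⁴ K⁻¹
Layer 2: α = (0.97 + 0.069×17)×10⁻⁴ = 2.143×10⁻⁴ K⁻¹
Layer 3: α = (0.97 + 0.069×10)×10⁻⁴ = 1.66×10⁻⁴ K⁻¹
Layer 4: α = (0.97 + 0.069×2.2)×10⁻⁴ = 1.1218×10⁻⁴ K⁻¹
0–260 m: 2.419×10⁻⁴ × 260 × 2 = 0.125788 m
Layer 2: 290 × 2.143×10⁻⁴ × 1 = 0.062147 m
550–730 m: 0.98 × 180 × 1.66×10⁻⁴ = 0.0292824 m
Layer 4: 1.1218×10⁻⁴ × 910 × 0.53 = 0.054104414 m
Δh = 0.125788 + 0.062147 + 0.0292824 + 0.054104414 = 0.271321814 m

about 27.1 cm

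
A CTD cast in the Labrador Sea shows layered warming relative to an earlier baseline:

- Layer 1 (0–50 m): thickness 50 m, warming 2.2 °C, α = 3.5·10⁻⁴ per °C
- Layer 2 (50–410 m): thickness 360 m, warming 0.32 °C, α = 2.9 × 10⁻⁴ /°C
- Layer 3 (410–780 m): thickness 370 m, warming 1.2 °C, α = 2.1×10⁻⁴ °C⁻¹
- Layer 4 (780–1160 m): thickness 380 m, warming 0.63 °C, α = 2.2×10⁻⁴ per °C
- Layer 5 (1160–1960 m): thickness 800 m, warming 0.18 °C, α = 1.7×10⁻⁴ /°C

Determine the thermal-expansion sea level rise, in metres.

50 × 2.2 × 3.5×10⁻⁴ = 0.03850 m
2.9×10⁻⁴ × 0.32 × 360 = 0.033408 m
1.2 × 2.1×10⁻⁴ × 370 = 0.09324 m
780–1160 m: 2.2×10⁻⁴ × 380 × 0.63 = 0.052668 m
1160–1960 m: 1.7×10⁻⁴ × 0.18 × 800 = 0.02448 m
Δh = 0.03850 + 0.033408 + 0.09324 + 0.052668 + 0.02448 = 0.242296 m

Δh ≈ 0.242 m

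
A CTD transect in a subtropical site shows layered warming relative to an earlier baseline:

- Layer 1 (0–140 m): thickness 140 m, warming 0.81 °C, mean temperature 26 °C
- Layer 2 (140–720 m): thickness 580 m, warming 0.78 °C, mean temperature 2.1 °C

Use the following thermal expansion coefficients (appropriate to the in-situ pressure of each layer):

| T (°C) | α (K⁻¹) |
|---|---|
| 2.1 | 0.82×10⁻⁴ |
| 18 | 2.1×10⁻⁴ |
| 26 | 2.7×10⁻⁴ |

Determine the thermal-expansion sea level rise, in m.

Layer 1 at 26 °C → α = 2.7×10⁻⁴ K⁻¹
Layer 2 at 2.1 °C → α = 0.82×10⁻⁴ K⁻¹
140 × 0.81 × 2.7×10⁻⁴ = 0.030618 m
0.78 × 580 × 0.82×10⁻⁴ = 0.0370968 m
Δh = 0.030618 + 0.0370968 = 0.0677148 m ≈ 0.068 m

0.068 m of thermosteric rise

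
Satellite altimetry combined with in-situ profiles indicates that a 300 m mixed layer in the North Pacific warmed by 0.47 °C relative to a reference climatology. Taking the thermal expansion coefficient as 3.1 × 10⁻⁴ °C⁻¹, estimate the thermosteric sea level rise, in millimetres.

Δh = αΔT·H = 3.1×10⁻⁴ × 0.47 × 300 = 0.04371 m

Δh = 43.7 mm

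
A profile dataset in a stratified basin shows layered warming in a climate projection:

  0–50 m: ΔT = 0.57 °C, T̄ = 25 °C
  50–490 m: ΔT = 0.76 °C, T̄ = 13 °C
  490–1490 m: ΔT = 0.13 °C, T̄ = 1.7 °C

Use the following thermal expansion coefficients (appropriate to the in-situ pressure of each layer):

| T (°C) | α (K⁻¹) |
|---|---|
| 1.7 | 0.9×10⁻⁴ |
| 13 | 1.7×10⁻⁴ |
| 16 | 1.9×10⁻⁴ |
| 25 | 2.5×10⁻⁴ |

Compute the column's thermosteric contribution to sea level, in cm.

Layer 1 at 25 °C → α = 2.5×10⁻⁴ K⁻¹
Layer 2 at 13 °C → α = 1.7×10⁻⁴ K⁻¹
Layer 3 at 1.7 °C → α = 0.9×10⁻⁴ K⁻¹
Layer 1: 50 × 2.5×10⁻⁴ × 0.57 = 0.007125 m
Layer 2: 1.7×10⁻⁴ × 0.76 × 440 = 0.056848 m
490–1490 m: 1000 × 0.13 × 0.9×10⁻⁴ = 0.01170 m
Δh = 0.007125 + 0.056848 + 0.01170 = 0.075673 m

about 7.57 cm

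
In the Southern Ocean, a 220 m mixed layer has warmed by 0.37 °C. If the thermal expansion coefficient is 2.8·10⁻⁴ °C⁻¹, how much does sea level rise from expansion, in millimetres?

Δh = αΔT·H = 2.8×10⁻⁴ × 0.37 × 220 = 0.022792 m

Δh = 22.8 mm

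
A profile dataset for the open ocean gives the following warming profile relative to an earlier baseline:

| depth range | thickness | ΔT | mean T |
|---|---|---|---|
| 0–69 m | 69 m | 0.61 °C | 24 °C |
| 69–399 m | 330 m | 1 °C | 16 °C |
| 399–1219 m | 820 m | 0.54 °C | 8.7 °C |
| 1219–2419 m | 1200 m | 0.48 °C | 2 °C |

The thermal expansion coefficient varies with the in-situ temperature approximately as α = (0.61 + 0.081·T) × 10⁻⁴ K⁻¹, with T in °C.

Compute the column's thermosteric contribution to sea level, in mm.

about 176 mm

Layer 1: α = (0.61 + 0.081×24)×10⁻⁴ = 2.554×10⁻⁴ K⁻¹
Layer 2: α = (0.61 + 0.081×16)×10⁻⁴ = 1.906×10⁻⁴ K⁻¹
Layer 3: α = (0.61 + 0.081×8.7)×10⁻⁴ = 1.3147×10⁻⁴ K⁻¹
Layer 4: α = (0.61 + 0.081×2)×10⁻⁴ = 0.772×10⁻⁴ K⁻¹
2.554×10⁻⁴ × 69 × 0.61 = 0.010749786 m
1 × 1.906×10⁻⁴ × 330 = 0.062898 m
820 × 0.54 × 1.3147×10⁻⁴ = 0.058214916 m
Layer 4: 0.48 × 0.772×10⁻⁴ × 1200 = 0.0444672 m
Δh = 0.010749786 + 0.062898 + 0.058214916 + 0.0444672 = 0.176329902 m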